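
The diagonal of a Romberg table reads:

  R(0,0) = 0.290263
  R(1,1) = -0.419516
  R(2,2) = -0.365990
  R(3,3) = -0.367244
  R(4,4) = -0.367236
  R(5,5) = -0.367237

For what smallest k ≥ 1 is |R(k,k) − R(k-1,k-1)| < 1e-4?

k = 4

|R(1,1) − R(0,0)| = 0.709779 ≥ 1e-4
|R(2,2) − R(1,1)| = 0.053526 ≥ 1e-4
|R(3,3) − R(2,2)| = 0.001254 ≥ 1e-4
|R(4,4) − R(3,3)| = 0.000008 < 1e-4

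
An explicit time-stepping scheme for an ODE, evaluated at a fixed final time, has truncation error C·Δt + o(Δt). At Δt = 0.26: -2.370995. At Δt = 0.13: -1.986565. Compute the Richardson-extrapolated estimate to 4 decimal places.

Extrapolated value = (2·A(Δt/2) − A(Δt)) / (2 − 1)
= (2·(-1.986565) − (-2.370995)) / 1
= -1.602135 / 1 = -1.602135

-1.6021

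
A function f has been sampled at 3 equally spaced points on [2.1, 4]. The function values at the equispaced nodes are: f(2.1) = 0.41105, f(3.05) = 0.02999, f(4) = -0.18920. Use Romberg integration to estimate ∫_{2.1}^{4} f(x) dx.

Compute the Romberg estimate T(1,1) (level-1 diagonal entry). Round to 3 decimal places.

0.108

T(0,0) (trapezoid, 1 panel, h=1.9000): 0.21076
T(1,0) (trapezoid, 2 panels, h=0.9500): 0.13387
T(1,1) = 0.13387 + (0.13387 − 0.21076)/3 = 0.10824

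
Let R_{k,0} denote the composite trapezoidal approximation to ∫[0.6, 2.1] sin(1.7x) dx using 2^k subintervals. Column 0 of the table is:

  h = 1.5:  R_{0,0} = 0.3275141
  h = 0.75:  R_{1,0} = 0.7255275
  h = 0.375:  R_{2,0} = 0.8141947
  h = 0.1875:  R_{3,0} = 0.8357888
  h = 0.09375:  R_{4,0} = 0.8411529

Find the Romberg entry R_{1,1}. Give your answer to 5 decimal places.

0.85820

R_{1,1} = (4·0.7255275 − 0.3275141) / 3 = 0.8581986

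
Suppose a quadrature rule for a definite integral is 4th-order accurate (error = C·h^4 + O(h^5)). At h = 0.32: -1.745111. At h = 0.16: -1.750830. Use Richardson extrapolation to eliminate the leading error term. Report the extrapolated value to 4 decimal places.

-1.7512

The leading error scales as h^4; refining by a factor of 2 reduces it by 2^4 = 16.
Extrapolated value = (16·A(h/2) − A(h)) / (16 − 1)
= (16·(-1.750830) − (-1.745111)) / 15
= -26.268169 / 15 = -1.751211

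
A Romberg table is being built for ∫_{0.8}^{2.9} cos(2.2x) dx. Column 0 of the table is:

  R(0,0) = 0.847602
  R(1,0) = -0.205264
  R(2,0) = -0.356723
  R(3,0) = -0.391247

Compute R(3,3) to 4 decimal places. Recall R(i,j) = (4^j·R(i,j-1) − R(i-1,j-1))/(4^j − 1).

Richardson extrapolation on the trapezoidal column (denominator 4−1=3):
R(1,1) = (4·(-0.205264) − 0.847602) / 3 = -0.556219
R(2,1) = (4·(-0.356723) − (-0.205264)) / 3 = -0.407209
R(3,1) = -0.391247 + (-0.391247 − (-0.356723))/3 = -0.402755
R(2,2) = -0.407209 + (-0.407209 − (-0.556219))/15 = -0.397275
R(3,2) = (16·(-0.402755) − (-0.407209)) / 15 = -0.402458
R(3,3) = -0.402458 + (-0.402458 − (-0.397275))/63 = -0.402540

-0.4025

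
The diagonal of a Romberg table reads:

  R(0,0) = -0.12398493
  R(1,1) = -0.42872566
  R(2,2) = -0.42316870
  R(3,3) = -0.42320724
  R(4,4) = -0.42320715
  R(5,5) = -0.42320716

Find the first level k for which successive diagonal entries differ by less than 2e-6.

|R(1,1) − R(0,0)| = 0.30474073 ≥ 2e-6
|R(2,2) − R(1,1)| = 0.00555696 ≥ 2e-6
|R(3,3) − R(2,2)| = 0.00003854 ≥ 2e-6
|R(4,4) − R(3,3)| = 0.00000009 < 2e-6

k = 4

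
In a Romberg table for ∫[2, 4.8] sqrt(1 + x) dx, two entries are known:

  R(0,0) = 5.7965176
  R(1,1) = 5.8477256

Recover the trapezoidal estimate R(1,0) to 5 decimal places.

From R(1,1) = (4·R(1,0) − R(0,0))/3, solve for R(1,0):
4·R(1,0) = 3·5.8477256 + 5.7965176 = 23.3396944
R(1,0) = 5.8349236

5.83492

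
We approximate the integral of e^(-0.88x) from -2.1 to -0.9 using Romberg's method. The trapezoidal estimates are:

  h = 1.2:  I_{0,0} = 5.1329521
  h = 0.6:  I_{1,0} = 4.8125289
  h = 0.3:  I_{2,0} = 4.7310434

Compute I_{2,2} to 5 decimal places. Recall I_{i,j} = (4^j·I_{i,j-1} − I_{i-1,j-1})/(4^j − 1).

I_{1,1} = 4.8125289 + (4.8125289 − 5.1329521)/3 = 4.7057212
I_{2,1} = (4·4.7310434 − 4.8125289) / 3 = 4.7038816
I_{2,2} = (16·4.7038816 − 4.7057212) / 15 = 4.7037590
(Column j=1 coincides with Simpson's rule on the same nodes.)

4.70376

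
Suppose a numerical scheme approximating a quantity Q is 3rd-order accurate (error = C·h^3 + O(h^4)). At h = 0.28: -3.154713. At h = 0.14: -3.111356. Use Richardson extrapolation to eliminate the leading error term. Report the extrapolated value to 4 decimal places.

The leading error scales as h^3; refining by a factor of 2 reduces it by 2^3 = 8.
Extrapolated value = (8·A(h/2) − A(h)) / (8 − 1)
= (8·(-3.111356) − (-3.154713)) / 7
= -21.736135 / 7 = -3.105162

-3.1052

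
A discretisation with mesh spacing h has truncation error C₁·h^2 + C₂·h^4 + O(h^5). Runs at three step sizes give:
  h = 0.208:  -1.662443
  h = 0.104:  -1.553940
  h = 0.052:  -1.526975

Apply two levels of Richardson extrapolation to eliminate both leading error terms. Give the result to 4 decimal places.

First eliminate the h^2 term (factor 2^2 = 4):
  B₁ = (4·(-1.553940) − (-1.662443))/3 = -1.517772
  B₂ = (4·(-1.526975) − (-1.553940))/3 = -1.517987
Then eliminate the h^4 term (factor 2^4 = 16):
  (16·(-1.517987) − (-1.517772))/15 = -1.518001

-1.5180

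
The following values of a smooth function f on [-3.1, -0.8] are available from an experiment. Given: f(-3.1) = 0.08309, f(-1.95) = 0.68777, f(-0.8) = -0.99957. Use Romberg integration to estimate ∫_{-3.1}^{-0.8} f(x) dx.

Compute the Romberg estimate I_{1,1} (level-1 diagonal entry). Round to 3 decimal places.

I_{0,0} (trapezoid, 1 panel, h=2.3000): -1.05395
I_{1,0} (trapezoid, 2 panels, h=1.1500): 0.26396
I_{1,1} = 0.26396 + (0.26396 − (-1.05395))/3 = 0.70326

0.703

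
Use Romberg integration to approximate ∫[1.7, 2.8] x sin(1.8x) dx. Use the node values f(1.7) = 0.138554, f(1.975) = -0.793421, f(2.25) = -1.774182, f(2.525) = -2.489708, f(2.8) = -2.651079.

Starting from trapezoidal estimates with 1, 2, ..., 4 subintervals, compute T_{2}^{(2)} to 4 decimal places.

T_{0}^{(0)} (trapezoid, 1 panel, h=1.1000): -1.381889
T_{1}^{(0)} (trapezoid, 2 panels, h=0.5500): -1.666744
T_{2}^{(0)} (trapezoid, 4 panels, h=0.2750): -1.736233
T_{1}^{(1)} = -1.666744 + (-1.666744 − (-1.381889))/3 = -1.761696
T_{2}^{(1)} = -1.736233 + (-1.736233 − (-1.666744))/3 = -1.759396
T_{2}^{(2)} = -1.759396 + (-1.759396 − (-1.761696))/15 = -1.759243

-1.7592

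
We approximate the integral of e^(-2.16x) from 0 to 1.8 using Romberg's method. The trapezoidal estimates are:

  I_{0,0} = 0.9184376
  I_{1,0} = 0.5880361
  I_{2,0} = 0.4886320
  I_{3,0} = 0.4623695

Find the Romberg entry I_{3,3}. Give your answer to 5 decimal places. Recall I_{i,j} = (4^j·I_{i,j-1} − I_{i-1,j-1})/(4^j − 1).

0.45348

Richardson extrapolation on the trapezoidal column (denominator 4−1=3):
I_{1,1} = 0.5880361 + (0.5880361 − 0.9184376)/3 = 0.4779023
I_{2,1} = (4·0.4886320 − 0.5880361) / 3 = 0.4554973
I_{3,1} = 0.4623695 + (0.4623695 − 0.4886320)/3 = 0.4536153
I_{2,2} = 0.4554973 + (0.4554973 − 0.4779023)/15 = 0.4540036
I_{3,2} = 0.4536153 + (0.4536153 − 0.4554973)/15 = 0.4534898
I_{3,3} = 0.4534898 + (0.4534898 − 0.4540036)/63 = 0.4534816
(Column j=1 coincides with Simpson's rule on the same nodes.)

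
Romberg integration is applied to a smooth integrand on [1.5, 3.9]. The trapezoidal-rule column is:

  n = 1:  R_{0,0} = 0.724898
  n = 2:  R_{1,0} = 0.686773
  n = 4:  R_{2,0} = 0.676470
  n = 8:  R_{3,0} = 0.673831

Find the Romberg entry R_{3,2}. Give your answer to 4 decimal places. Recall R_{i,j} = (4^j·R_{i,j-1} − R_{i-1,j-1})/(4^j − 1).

0.6729

R_{2,1} = (4·0.676470 − 0.686773) / 3 = 0.673036
R_{3,1} = 0.673831 + (0.673831 − 0.676470)/3 = 0.672951
R_{3,2} = (16·0.672951 − 0.673036) / 15 = 0.672945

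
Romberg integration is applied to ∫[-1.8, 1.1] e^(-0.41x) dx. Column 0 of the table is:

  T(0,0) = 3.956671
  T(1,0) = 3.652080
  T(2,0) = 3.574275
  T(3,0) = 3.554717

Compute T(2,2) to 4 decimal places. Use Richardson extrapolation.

Richardson extrapolation on the trapezoidal column (denominator 4−1=3):
T(1,1) = (4·3.652080 − 3.956671) / 3 = 3.550550
T(2,1) = 3.574275 + (3.574275 − 3.652080)/3 = 3.548340
T(2,2) = 3.548340 + (3.548340 − 3.550550)/15 = 3.548193

3.5482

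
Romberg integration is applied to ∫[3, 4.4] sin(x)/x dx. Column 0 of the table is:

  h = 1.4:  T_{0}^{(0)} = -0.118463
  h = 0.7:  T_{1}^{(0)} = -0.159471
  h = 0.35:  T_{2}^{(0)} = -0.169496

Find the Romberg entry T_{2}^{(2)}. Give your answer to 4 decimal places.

T_{1}^{(1)} = (4·(-0.159471) − (-0.118463)) / 3 = -0.173140
T_{2}^{(1)} = (4·(-0.169496) − (-0.159471)) / 3 = -0.172838
T_{2}^{(2)} = -0.172838 + (-0.172838 − (-0.173140))/15 = -0.172818
(Column j=1 coincides with Simpson's rule on the same nodes.)

-0.1728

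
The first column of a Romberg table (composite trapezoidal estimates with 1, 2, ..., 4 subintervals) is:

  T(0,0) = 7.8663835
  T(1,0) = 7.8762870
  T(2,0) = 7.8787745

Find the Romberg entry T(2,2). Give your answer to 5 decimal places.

T(1,1) = 7.8762870 + (7.8762870 − 7.8663835)/3 = 7.8795882
T(2,1) = 7.8787745 + (7.8787745 − 7.8762870)/3 = 7.8796037
T(2,2) = (16·7.8796037 − 7.8795882) / 15 = 7.8796047
(Column j=1 coincides with Simpson's rule on the same nodes.)

7.87960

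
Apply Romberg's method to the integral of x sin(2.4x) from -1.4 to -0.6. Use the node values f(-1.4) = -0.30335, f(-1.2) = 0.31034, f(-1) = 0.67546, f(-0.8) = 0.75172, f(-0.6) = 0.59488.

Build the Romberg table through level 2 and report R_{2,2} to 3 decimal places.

0.392

R_{0,0} (trapezoid, 1 panel, h=0.8000): 0.11661
R_{1,0} (trapezoid, 2 panels, h=0.4000): 0.32849
R_{2,0} (trapezoid, 4 panels, h=0.2000): 0.37666
R_{1,1} = 0.32849 + (0.32849 − 0.11661)/3 = 0.39912
R_{2,1} = 0.37666 + (0.37666 − 0.32849)/3 = 0.39272
R_{2,2} = 0.39272 + (0.39272 − 0.39912)/15 = 0.39229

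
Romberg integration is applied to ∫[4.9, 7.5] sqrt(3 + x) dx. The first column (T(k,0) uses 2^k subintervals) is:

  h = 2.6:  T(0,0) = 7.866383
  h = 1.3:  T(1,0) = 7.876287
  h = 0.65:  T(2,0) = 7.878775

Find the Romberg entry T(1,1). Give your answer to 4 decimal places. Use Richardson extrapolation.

7.8796

Richardson extrapolation on the trapezoidal column (denominator 4−1=3):
T(1,1) = 7.876287 + (7.876287 − 7.866383)/3 = 7.879588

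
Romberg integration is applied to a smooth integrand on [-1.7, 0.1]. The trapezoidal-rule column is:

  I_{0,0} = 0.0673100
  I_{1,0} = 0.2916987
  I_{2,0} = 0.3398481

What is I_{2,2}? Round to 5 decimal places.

0.35519

I_{1,1} = 0.2916987 + (0.2916987 − 0.0673100)/3 = 0.3664949
I_{2,1} = 0.3398481 + (0.3398481 − 0.2916987)/3 = 0.3558979
I_{2,2} = 0.3558979 + (0.3558979 − 0.3664949)/15 = 0.3551914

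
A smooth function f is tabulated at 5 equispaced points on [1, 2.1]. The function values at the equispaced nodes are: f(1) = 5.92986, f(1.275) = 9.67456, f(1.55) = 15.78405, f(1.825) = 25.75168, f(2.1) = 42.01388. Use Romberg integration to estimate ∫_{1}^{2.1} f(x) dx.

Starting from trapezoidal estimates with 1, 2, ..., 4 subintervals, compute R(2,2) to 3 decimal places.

20.272

R(0,0) (trapezoid, 1 panel, h=1.1000): 26.36906
R(1,0) (trapezoid, 2 panels, h=0.5500): 21.86576
R(2,0) (trapezoid, 4 panels, h=0.2750): 20.67509
R(1,1) = 21.86576 + (21.86576 − 26.36906)/3 = 20.36466
R(2,1) = 20.67509 + (20.67509 − 21.86576)/3 = 20.27820
R(2,2) = 20.27820 + (20.27820 − 20.36466)/15 = 20.27244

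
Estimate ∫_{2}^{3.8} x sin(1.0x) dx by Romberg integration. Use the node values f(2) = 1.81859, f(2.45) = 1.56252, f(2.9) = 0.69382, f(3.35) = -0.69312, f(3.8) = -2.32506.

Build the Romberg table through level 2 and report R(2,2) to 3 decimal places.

R(0,0) (trapezoid, 1 panel, h=1.8000): -0.45582
R(1,0) (trapezoid, 2 panels, h=0.9000): 0.39653
R(2,0) (trapezoid, 4 panels, h=0.4500): 0.58949
R(1,1) = 0.39653 + (0.39653 − (-0.45582))/3 = 0.68065
R(2,1) = 0.58949 + (0.58949 − 0.39653)/3 = 0.65381
R(2,2) = 0.65381 + (0.65381 − 0.68065)/15 = 0.65202

0.652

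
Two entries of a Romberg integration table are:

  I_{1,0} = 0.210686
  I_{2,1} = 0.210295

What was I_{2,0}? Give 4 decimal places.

0.2104

From I_{2,1} = (4·I_{2,0} − I_{1,0})/3, solve for I_{2,0}:
4·I_{2,0} = 3·0.210295 + 0.210686 = 0.841571
I_{2,0} = 0.210393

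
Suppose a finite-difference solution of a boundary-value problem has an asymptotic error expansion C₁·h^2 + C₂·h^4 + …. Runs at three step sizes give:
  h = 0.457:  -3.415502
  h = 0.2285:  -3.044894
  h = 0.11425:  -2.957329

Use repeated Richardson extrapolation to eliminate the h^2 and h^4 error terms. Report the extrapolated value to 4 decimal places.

-2.9286

First eliminate the h^2 term (factor 2^2 = 4):
  B₁ = (4·(-3.044894) − (-3.415502))/3 = -2.921358
  B₂ = (4·(-2.957329) − (-3.044894))/3 = -2.928141
Then eliminate the h^4 term (factor 2^4 = 16):
  (16·(-2.928141) − (-2.921358))/15 = -2.928593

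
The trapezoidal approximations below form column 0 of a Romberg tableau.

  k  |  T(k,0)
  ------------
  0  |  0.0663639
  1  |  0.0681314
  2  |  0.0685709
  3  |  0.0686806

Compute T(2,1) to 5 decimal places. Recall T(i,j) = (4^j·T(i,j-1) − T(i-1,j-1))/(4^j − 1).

0.06872

T(2,1) = 0.0685709 + (0.0685709 − 0.0681314)/3 = 0.0687174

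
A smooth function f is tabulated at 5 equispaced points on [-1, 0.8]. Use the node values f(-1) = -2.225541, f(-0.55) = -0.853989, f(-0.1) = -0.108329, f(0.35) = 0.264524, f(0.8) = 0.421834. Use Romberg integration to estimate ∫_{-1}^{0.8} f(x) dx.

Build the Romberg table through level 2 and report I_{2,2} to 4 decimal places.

I_{0,0} (trapezoid, 1 panel, h=1.8000): -1.623336
I_{1,0} (trapezoid, 2 panels, h=0.9000): -0.909164
I_{2,0} (trapezoid, 4 panels, h=0.4500): -0.719841
I_{1,1} = -0.909164 + (-0.909164 − (-1.623336))/3 = -0.671107
I_{2,1} = -0.719841 + (-0.719841 − (-0.909164))/3 = -0.656733
I_{2,2} = -0.656733 + (-0.656733 − (-0.671107))/15 = -0.655775

-0.6558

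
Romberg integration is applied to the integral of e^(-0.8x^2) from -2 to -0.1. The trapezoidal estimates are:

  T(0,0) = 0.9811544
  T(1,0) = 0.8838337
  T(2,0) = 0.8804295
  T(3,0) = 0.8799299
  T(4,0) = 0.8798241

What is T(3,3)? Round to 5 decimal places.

0.87977

Richardson extrapolation on the trapezoidal column (denominator 4−1=3):
T(1,1) = 0.8838337 + (0.8838337 − 0.9811544)/3 = 0.8513935
T(2,1) = (4·0.8804295 − 0.8838337) / 3 = 0.8792948
T(3,1) = (4·0.8799299 − 0.8804295) / 3 = 0.8797634
T(2,2) = (16·0.8792948 − 0.8513935) / 15 = 0.8811549
T(3,2) = 0.8797634 + (0.8797634 − 0.8792948)/15 = 0.8797946
T(3,3) = 0.8797946 + (0.8797946 − 0.8811549)/63 = 0.8797730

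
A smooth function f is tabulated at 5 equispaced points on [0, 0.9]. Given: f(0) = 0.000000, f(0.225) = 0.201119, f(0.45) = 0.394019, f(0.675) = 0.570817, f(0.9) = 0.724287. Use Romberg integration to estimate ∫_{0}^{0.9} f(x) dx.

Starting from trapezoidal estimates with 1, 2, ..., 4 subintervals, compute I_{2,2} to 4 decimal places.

I_{0,0} (trapezoid, 1 panel, h=0.9000): 0.325929
I_{1,0} (trapezoid, 2 panels, h=0.4500): 0.340273
I_{2,0} (trapezoid, 4 panels, h=0.2250): 0.343822
I_{1,1} = 0.340273 + (0.340273 − 0.325929)/3 = 0.345054
I_{2,1} = 0.343822 + (0.343822 − 0.340273)/3 = 0.345005
I_{2,2} = 0.345005 + (0.345005 − 0.345054)/15 = 0.345002

0.3450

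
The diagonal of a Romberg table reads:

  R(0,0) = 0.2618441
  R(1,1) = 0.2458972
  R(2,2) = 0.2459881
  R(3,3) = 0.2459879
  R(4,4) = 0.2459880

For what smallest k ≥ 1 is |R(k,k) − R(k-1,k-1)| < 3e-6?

k = 3

|R(1,1) − R(0,0)| = 0.0159469 ≥ 3e-6
|R(2,2) − R(1,1)| = 0.0000909 ≥ 3e-6
|R(3,3) − R(2,2)| = 0.0000002 < 3e-6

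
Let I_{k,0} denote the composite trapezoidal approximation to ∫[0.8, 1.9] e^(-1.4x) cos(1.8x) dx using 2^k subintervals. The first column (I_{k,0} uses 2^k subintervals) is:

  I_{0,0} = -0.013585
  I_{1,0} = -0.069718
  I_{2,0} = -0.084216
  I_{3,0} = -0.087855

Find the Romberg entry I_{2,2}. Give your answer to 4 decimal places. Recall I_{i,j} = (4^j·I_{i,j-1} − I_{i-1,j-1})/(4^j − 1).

Richardson extrapolation on the trapezoidal column (denominator 4−1=3):
I_{1,1} = (4·(-0.069718) − (-0.013585)) / 3 = -0.088429
I_{2,1} = -0.084216 + (-0.084216 − (-0.069718))/3 = -0.089049
I_{2,2} = (16·(-0.089049) − (-0.088429)) / 15 = -0.089090

-0.0891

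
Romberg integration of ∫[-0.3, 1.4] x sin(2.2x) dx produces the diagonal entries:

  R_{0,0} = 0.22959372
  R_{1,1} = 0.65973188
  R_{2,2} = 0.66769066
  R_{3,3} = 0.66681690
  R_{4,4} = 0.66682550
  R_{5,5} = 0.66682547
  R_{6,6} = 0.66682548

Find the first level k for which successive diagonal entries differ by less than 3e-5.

|R_{1,1} − R_{0,0}| = 0.43013816 ≥ 3e-5
|R_{2,2} − R_{1,1}| = 0.00795878 ≥ 3e-5
|R_{3,3} − R_{2,2}| = 0.00087376 ≥ 3e-5
|R_{4,4} − R_{3,3}| = 0.00000860 < 3e-5

k = 4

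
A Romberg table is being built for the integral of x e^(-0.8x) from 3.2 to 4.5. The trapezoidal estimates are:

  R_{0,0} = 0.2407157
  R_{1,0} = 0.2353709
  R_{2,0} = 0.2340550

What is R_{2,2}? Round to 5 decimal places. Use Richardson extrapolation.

0.23362

Richardson extrapolation on the trapezoidal column (denominator 4−1=3):
R_{1,1} = 0.2353709 + (0.2353709 − 0.2407157)/3 = 0.2335893
R_{2,1} = 0.2340550 + (0.2340550 − 0.2353709)/3 = 0.2336164
R_{2,2} = (16·0.2336164 − 0.2335893) / 15 = 0.2336182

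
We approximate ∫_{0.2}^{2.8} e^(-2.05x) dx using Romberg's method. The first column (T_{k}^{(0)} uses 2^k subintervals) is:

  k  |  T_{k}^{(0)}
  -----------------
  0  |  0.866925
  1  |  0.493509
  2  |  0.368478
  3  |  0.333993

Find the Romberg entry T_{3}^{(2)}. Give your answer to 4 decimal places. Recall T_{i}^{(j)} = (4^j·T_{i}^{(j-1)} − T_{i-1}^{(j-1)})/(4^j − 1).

0.3222

Richardson extrapolation on the trapezoidal column (denominator 4−1=3):
T_{2}^{(1)} = 0.368478 + (0.368478 − 0.493509)/3 = 0.326801
T_{3}^{(1)} = 0.333993 + (0.333993 − 0.368478)/3 = 0.322498
T_{3}^{(2)} = 0.322498 + (0.322498 − 0.326801)/15 = 0.322211
(Column j=1 coincides with Simpson's rule on the same nodes.)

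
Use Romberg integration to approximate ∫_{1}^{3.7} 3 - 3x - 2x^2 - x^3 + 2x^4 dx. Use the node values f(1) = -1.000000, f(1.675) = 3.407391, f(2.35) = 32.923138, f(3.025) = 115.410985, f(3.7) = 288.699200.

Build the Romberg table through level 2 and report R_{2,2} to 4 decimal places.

R_{0,0} (trapezoid, 1 panel, h=2.7000): 388.393920
R_{1,0} (trapezoid, 2 panels, h=1.3500): 238.643196
R_{2,0} (trapezoid, 4 panels, h=0.6750): 199.524002
R_{1,1} = 238.643196 + (238.643196 − 388.393920)/3 = 188.726288
R_{2,1} = 199.524002 + (199.524002 − 238.643196)/3 = 186.484271
R_{2,2} = 186.484271 + (186.484271 − 188.726288)/15 = 186.334803

186.3348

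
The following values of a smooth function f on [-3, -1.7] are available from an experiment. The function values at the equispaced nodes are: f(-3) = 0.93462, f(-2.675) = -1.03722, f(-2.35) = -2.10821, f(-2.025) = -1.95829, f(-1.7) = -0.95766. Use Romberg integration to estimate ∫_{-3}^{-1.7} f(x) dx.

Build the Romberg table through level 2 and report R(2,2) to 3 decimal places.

R(0,0) (trapezoid, 1 panel, h=1.3000): -0.01498
R(1,0) (trapezoid, 2 panels, h=0.6500): -1.37782
R(2,0) (trapezoid, 4 panels, h=0.3250): -1.66245
R(1,1) = -1.37782 + (-1.37782 − (-0.01498))/3 = -1.83210
R(2,1) = -1.66245 + (-1.66245 − (-1.37782))/3 = -1.75733
R(2,2) = -1.75733 + (-1.75733 − (-1.83210))/15 = -1.75235

-1.752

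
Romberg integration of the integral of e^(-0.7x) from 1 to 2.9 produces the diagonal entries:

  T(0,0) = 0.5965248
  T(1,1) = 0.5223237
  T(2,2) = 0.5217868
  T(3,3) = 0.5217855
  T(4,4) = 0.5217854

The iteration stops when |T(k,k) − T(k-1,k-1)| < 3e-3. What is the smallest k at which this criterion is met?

k = 2

|T(1,1) − T(0,0)| = 0.0742011 ≥ 3e-3
|T(2,2) − T(1,1)| = 0.0005369 < 3e-3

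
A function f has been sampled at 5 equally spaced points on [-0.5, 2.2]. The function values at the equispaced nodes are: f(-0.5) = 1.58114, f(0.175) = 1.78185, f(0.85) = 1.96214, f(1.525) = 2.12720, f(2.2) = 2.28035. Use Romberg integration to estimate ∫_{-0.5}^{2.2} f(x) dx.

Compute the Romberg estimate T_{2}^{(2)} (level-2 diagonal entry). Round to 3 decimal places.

T_{0}^{(0)} (trapezoid, 1 panel, h=2.7000): 5.21301
T_{1}^{(0)} (trapezoid, 2 panels, h=1.3500): 5.25539
T_{2}^{(0)} (trapezoid, 4 panels, h=0.6750): 5.26631
T_{1}^{(1)} = 5.25539 + (5.25539 − 5.21301)/3 = 5.26952
T_{2}^{(1)} = 5.26631 + (5.26631 − 5.25539)/3 = 5.26995
T_{2}^{(2)} = 5.26995 + (5.26995 − 5.26952)/15 = 5.26998

5.270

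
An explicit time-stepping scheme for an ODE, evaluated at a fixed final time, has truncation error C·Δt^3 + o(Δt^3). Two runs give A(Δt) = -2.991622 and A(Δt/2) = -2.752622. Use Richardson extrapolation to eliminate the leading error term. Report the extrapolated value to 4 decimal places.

-2.7185

Extrapolated value = (8·A(Δt/2) − A(Δt)) / (8 − 1)
= (8·(-2.752622) − (-2.991622)) / 7
= -19.029354 / 7 = -2.718479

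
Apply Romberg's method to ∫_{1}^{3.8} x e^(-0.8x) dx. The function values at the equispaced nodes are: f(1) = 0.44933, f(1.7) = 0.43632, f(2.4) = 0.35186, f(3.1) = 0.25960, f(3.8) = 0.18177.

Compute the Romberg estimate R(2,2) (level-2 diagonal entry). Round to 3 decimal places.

R(0,0) (trapezoid, 1 panel, h=2.8000): 0.88354
R(1,0) (trapezoid, 2 panels, h=1.4000): 0.93437
R(2,0) (trapezoid, 4 panels, h=0.7000): 0.95433
R(1,1) = 0.93437 + (0.93437 − 0.88354)/3 = 0.95131
R(2,1) = 0.95433 + (0.95433 − 0.93437)/3 = 0.96098
R(2,2) = 0.96098 + (0.96098 − 0.95131)/15 = 0.96162

0.962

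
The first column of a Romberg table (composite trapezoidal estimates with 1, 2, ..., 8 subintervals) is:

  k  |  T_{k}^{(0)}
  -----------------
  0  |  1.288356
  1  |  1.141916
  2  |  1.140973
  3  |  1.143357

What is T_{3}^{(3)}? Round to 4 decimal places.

1.1444

T_{1}^{(1)} = 1.141916 + (1.141916 − 1.288356)/3 = 1.093103
T_{2}^{(1)} = (4·1.140973 − 1.141916) / 3 = 1.140659
T_{3}^{(1)} = 1.143357 + (1.143357 − 1.140973)/3 = 1.144152
T_{2}^{(2)} = (16·1.140659 − 1.093103) / 15 = 1.143829
T_{3}^{(2)} = 1.144152 + (1.144152 − 1.140659)/15 = 1.144385
T_{3}^{(3)} = (64·1.144385 − 1.143829) / 63 = 1.144394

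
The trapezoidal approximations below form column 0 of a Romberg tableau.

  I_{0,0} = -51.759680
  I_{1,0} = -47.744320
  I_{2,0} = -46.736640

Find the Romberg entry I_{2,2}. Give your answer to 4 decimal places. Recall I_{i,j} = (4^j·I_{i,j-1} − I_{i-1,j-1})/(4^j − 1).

I_{1,1} = -47.744320 + (-47.744320 − (-51.759680))/3 = -46.405867
I_{2,1} = -46.736640 + (-46.736640 − (-47.744320))/3 = -46.400747
I_{2,2} = -46.400747 + (-46.400747 − (-46.405867))/15 = -46.400406

-46.4004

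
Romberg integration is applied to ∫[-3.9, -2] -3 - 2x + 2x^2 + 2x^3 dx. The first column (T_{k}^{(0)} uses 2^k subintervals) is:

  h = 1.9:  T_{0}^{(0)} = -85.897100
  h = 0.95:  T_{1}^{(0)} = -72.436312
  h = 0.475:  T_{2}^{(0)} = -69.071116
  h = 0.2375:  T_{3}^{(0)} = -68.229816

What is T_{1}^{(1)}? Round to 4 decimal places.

Richardson extrapolation on the trapezoidal column (denominator 4−1=3):
T_{1}^{(1)} = (4·(-72.436312) − (-85.897100)) / 3 = -67.949383

-67.9494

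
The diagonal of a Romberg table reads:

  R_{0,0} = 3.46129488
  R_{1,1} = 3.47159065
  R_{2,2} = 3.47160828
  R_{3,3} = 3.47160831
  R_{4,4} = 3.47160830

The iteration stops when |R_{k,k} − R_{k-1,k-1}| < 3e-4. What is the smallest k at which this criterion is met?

|R_{1,1} − R_{0,0}| = 0.01029577 ≥ 3e-4
|R_{2,2} − R_{1,1}| = 0.00001763 < 3e-4

k = 2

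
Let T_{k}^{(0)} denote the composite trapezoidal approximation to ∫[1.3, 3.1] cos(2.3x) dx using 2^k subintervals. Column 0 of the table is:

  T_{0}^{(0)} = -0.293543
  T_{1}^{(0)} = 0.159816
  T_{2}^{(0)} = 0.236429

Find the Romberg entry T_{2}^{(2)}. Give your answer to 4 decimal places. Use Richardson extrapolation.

0.2587

Richardson extrapolation on the trapezoidal column (denominator 4−1=3):
T_{1}^{(1)} = 0.159816 + (0.159816 − (-0.293543))/3 = 0.310936
T_{2}^{(1)} = 0.236429 + (0.236429 − 0.159816)/3 = 0.261967
T_{2}^{(2)} = 0.261967 + (0.261967 − 0.310936)/15 = 0.258702
(Column j=1 coincides with Simpson's rule on the same nodes.)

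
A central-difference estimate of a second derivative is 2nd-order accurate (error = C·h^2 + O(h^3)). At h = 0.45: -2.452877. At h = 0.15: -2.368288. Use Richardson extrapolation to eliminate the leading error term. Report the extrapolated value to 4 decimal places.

-2.3577

The leading error scales as h^2; refining by a factor of 3 reduces it by 3^2 = 9.
Extrapolated value = (9·A(h/3) − A(h)) / (9 − 1)
= (9·(-2.368288) − (-2.452877)) / 8
= -18.861715 / 8 = -2.357714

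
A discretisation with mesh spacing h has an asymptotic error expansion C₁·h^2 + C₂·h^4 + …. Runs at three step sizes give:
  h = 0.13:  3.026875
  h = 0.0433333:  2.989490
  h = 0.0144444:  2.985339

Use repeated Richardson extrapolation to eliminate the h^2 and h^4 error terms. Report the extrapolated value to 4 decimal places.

2.9848

First eliminate the h^2 term (factor 3^2 = 9):
  B₁ = (9·2.989490 − 3.026875)/8 = 2.984817
  B₂ = (9·2.985339 − 2.989490)/8 = 2.984820
Then eliminate the h^4 term (factor 3^4 = 81):
  (81·2.984820 − 2.984817)/80 = 2.984820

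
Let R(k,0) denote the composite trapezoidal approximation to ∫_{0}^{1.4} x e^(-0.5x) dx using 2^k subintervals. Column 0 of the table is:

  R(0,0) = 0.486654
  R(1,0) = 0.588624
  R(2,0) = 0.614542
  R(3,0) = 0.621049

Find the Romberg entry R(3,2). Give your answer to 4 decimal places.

0.6232

R(2,1) = 0.614542 + (0.614542 − 0.588624)/3 = 0.623181
R(3,1) = 0.621049 + (0.621049 − 0.614542)/3 = 0.623218
R(3,2) = 0.623218 + (0.623218 − 0.623181)/15 = 0.623220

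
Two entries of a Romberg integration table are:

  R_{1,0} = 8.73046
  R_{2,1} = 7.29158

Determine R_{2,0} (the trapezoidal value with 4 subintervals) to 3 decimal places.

From R_{2,1} = (4·R_{2,0} − R_{1,0})/3, solve for R_{2,0}:
4·R_{2,0} = 3·7.29158 + 8.73046 = 30.60520
R_{2,0} = 7.65130

7.651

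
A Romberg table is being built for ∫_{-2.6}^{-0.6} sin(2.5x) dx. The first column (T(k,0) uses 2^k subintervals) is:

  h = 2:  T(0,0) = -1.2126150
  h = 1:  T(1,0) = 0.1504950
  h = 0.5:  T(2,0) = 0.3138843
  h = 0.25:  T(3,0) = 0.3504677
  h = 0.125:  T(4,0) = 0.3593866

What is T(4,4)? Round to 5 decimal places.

0.36234

Richardson extrapolation on the trapezoidal column (denominator 4−1=3):
T(1,1) = 0.1504950 + (0.1504950 − (-1.2126150))/3 = 0.6048650
T(2,1) = 0.3138843 + (0.3138843 − 0.1504950)/3 = 0.3683474
T(3,1) = (4·0.3504677 − 0.3138843) / 3 = 0.3626622
T(4,1) = 0.3593866 + (0.3593866 − 0.3504677)/3 = 0.3623596
T(2,2) = (16·0.3683474 − 0.6048650) / 15 = 0.3525796
T(3,2) = (16·0.3626622 − 0.3683474) / 15 = 0.3622832
T(4,2) = 0.3623596 + (0.3623596 − 0.3626622)/15 = 0.3623394
T(3,3) = 0.3622832 + (0.3622832 − 0.3525796)/63 = 0.3624372
T(4,3) = 0.3623394 + (0.3623394 − 0.3622832)/63 = 0.3623403
T(4,4) = 0.3623403 + (0.3623403 − 0.3624372)/255 = 0.3623399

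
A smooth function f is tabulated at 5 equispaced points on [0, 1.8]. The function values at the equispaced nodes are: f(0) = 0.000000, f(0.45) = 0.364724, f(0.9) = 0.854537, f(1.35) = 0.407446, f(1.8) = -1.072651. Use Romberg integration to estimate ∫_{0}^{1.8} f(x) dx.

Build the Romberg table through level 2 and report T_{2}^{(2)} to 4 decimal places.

0.5491

T_{0}^{(0)} (trapezoid, 1 panel, h=1.8000): -0.965386
T_{1}^{(0)} (trapezoid, 2 panels, h=0.9000): 0.286390
T_{2}^{(0)} (trapezoid, 4 panels, h=0.4500): 0.490672
T_{1}^{(1)} = 0.286390 + (0.286390 − (-0.965386))/3 = 0.703649
T_{2}^{(1)} = 0.490672 + (0.490672 − 0.286390)/3 = 0.558766
T_{2}^{(2)} = 0.558766 + (0.558766 − 0.703649)/15 = 0.549107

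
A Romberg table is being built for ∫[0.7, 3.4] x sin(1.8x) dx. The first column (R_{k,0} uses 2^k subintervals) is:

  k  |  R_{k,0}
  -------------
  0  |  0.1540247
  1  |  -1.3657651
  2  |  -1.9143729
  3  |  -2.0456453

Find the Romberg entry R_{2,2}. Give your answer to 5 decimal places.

-2.11223

Richardson extrapolation on the trapezoidal column (denominator 4−1=3):
R_{1,1} = -1.3657651 + (-1.3657651 − 0.1540247)/3 = -1.8723617
R_{2,1} = -1.9143729 + (-1.9143729 − (-1.3657651))/3 = -2.0972422
R_{2,2} = (16·(-2.0972422) − (-1.8723617)) / 15 = -2.1122342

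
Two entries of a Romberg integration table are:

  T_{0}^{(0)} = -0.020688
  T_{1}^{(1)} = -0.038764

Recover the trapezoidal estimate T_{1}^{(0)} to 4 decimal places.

From T_{1}^{(1)} = (4·T_{1}^{(0)} − T_{0}^{(0)})/3, solve for T_{1}^{(0)}:
4·T_{1}^{(0)} = 3·(-0.038764) + (-0.020688) = -0.136980
T_{1}^{(0)} = -0.034245

-0.0342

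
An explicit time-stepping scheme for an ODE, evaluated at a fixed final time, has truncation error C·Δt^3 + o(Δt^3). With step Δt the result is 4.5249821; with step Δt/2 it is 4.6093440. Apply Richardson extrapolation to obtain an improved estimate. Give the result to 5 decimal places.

The leading error scales as Δt^3; refining by a factor of 2 reduces it by 2^3 = 8.
Extrapolated value = (8·A(Δt/2) − A(Δt)) / (8 − 1)
= (8·4.6093440 − 4.5249821) / 7
= 32.3497699 / 7 = 4.6213957

4.62140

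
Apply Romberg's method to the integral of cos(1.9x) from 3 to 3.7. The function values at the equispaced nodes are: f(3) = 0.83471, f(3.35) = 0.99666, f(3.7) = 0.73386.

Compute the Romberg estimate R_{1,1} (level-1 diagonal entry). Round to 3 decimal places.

R_{0,0} (trapezoid, 1 panel, h=0.7000): 0.54900
R_{1,0} (trapezoid, 2 panels, h=0.3500): 0.62333
R_{1,1} = 0.62333 + (0.62333 − 0.54900)/3 = 0.64811

0.648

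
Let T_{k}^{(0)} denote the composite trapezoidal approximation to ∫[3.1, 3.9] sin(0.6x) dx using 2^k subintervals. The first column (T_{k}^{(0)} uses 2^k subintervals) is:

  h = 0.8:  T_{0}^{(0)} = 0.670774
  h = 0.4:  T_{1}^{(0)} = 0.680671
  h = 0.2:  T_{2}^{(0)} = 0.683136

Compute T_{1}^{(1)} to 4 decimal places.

Richardson extrapolation on the trapezoidal column (denominator 4−1=3):
T_{1}^{(1)} = 0.680671 + (0.680671 − 0.670774)/3 = 0.683970
(Column j=1 coincides with Simpson's rule on the same nodes.)

0.6840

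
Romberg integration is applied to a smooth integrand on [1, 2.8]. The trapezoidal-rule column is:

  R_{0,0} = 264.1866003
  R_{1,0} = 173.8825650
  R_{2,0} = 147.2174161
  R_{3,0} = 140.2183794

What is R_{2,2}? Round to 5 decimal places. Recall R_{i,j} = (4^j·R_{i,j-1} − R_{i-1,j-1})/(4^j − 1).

R_{1,1} = (4·173.8825650 − 264.1866003) / 3 = 143.7812199
R_{2,1} = 147.2174161 + (147.2174161 − 173.8825650)/3 = 138.3290331
R_{2,2} = 138.3290331 + (138.3290331 − 143.7812199)/15 = 137.9655540

137.96555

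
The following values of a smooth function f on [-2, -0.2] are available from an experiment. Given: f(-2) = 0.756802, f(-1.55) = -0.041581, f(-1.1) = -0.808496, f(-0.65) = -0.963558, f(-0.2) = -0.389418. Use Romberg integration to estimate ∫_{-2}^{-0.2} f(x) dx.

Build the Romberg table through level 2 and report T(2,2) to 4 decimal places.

T(0,0) (trapezoid, 1 panel, h=1.8000): 0.330646
T(1,0) (trapezoid, 2 panels, h=0.9000): -0.562324
T(2,0) (trapezoid, 4 panels, h=0.4500): -0.733474
T(1,1) = -0.562324 + (-0.562324 − 0.330646)/3 = -0.859981
T(2,1) = -0.733474 + (-0.733474 − (-0.562324))/3 = -0.790524
T(2,2) = -0.790524 + (-0.790524 − (-0.859981))/15 = -0.785894

-0.7859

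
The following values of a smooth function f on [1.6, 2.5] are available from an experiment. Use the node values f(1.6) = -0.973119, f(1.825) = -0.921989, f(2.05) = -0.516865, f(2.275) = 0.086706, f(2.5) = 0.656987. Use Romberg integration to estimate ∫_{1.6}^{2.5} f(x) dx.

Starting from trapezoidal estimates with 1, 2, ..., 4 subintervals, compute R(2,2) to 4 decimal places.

-0.3514

R(0,0) (trapezoid, 1 panel, h=0.9000): -0.142259
R(1,0) (trapezoid, 2 panels, h=0.4500): -0.303719
R(2,0) (trapezoid, 4 panels, h=0.2250): -0.339798
R(1,1) = -0.303719 + (-0.303719 − (-0.142259))/3 = -0.357539
R(2,1) = -0.339798 + (-0.339798 − (-0.303719))/3 = -0.351824
R(2,2) = -0.351824 + (-0.351824 − (-0.357539))/15 = -0.351443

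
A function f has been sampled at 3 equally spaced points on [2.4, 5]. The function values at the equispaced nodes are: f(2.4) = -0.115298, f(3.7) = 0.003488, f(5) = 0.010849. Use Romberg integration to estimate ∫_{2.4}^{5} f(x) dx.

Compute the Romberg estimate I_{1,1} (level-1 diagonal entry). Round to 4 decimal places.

-0.0392

I_{0,0} (trapezoid, 1 panel, h=2.6000): -0.135784
I_{1,0} (trapezoid, 2 panels, h=1.3000): -0.063357
I_{1,1} = -0.063357 + (-0.063357 − (-0.135784))/3 = -0.039215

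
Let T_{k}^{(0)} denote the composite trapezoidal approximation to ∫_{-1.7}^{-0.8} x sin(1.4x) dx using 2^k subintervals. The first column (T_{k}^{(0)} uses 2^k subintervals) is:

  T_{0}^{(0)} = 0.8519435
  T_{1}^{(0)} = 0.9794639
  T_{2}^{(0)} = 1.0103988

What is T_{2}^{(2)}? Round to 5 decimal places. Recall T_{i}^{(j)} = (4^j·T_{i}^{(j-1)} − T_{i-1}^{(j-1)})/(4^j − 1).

1.02063

Richardson extrapolation on the trapezoidal column (denominator 4−1=3):
T_{1}^{(1)} = (4·0.9794639 − 0.8519435) / 3 = 1.0219707
T_{2}^{(1)} = 1.0103988 + (1.0103988 − 0.9794639)/3 = 1.0207104
T_{2}^{(2)} = (16·1.0207104 − 1.0219707) / 15 = 1.0206264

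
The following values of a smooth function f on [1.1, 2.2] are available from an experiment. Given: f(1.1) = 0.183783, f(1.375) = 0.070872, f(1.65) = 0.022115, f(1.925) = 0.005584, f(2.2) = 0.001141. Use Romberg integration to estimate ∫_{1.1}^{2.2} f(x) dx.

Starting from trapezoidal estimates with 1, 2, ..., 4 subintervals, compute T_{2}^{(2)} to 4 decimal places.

T_{0}^{(0)} (trapezoid, 1 panel, h=1.1000): 0.101708
T_{1}^{(0)} (trapezoid, 2 panels, h=0.5500): 0.063017
T_{2}^{(0)} (trapezoid, 4 panels, h=0.2750): 0.052534
T_{1}^{(1)} = 0.063017 + (0.063017 − 0.101708)/3 = 0.050120
T_{2}^{(1)} = 0.052534 + (0.052534 − 0.063017)/3 = 0.049040
T_{2}^{(2)} = 0.049040 + (0.049040 − 0.050120)/15 = 0.048968

0.0490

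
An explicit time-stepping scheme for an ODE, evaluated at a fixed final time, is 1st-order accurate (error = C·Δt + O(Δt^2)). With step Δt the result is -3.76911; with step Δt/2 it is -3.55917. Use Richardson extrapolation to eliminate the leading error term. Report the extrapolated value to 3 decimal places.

-3.349

The leading error scales as Δt; refining by a factor of 2 reduces it by 2^1 = 2.
Extrapolated value = (2·A(Δt/2) − A(Δt)) / (2 − 1)
= (2·(-3.55917) − (-3.76911)) / 1
= -3.34923 / 1 = -3.34923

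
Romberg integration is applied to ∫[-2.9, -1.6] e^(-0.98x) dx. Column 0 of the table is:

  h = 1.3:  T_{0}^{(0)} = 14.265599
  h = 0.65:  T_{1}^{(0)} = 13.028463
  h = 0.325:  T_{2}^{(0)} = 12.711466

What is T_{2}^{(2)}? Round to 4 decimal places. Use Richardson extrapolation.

T_{1}^{(1)} = 13.028463 + (13.028463 − 14.265599)/3 = 12.616084
T_{2}^{(1)} = 12.711466 + (12.711466 − 13.028463)/3 = 12.605800
T_{2}^{(2)} = 12.605800 + (12.605800 − 12.616084)/15 = 12.605114

12.6051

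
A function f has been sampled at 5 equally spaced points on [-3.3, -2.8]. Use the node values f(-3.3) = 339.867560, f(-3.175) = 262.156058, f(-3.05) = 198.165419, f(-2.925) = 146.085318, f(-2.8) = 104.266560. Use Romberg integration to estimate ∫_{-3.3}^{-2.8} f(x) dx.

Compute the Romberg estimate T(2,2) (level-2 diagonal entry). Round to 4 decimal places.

T(0,0) (trapezoid, 1 panel, h=0.5000): 111.033530
T(1,0) (trapezoid, 2 panels, h=0.2500): 105.058120
T(2,0) (trapezoid, 4 panels, h=0.1250): 103.559232
T(1,1) = 105.058120 + (105.058120 − 111.033530)/3 = 103.066317
T(2,1) = 103.559232 + (103.559232 − 105.058120)/3 = 103.059603
T(2,2) = 103.059603 + (103.059603 − 103.066317)/15 = 103.059155

103.0592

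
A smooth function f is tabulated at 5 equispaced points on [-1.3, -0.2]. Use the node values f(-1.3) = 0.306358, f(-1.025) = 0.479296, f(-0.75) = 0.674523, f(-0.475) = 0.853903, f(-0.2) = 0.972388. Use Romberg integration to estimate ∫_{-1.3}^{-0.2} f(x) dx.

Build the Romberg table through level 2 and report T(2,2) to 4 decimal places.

T(0,0) (trapezoid, 1 panel, h=1.1000): 0.703310
T(1,0) (trapezoid, 2 panels, h=0.5500): 0.722643
T(2,0) (trapezoid, 4 panels, h=0.2750): 0.727951
T(1,1) = 0.722643 + (0.722643 − 0.703310)/3 = 0.729087
T(2,1) = 0.727951 + (0.727951 − 0.722643)/3 = 0.729720
T(2,2) = 0.729720 + (0.729720 − 0.729087)/15 = 0.729762

0.7298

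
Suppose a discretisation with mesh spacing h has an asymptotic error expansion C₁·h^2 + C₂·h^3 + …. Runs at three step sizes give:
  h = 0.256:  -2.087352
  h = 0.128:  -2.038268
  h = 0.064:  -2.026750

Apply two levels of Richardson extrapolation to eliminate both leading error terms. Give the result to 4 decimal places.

-2.0231

First eliminate the h^2 term (factor 2^2 = 4):
  B₁ = (4·(-2.038268) − (-2.087352))/3 = -2.021907
  B₂ = (4·(-2.026750) − (-2.038268))/3 = -2.022911
Then eliminate the h^3 term (factor 2^3 = 8):
  (8·(-2.022911) − (-2.021907))/7 = -2.023054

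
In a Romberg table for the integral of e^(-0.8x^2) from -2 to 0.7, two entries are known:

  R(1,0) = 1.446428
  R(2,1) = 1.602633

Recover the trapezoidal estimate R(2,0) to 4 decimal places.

From R(2,1) = (4·R(2,0) − R(1,0))/3, solve for R(2,0):
4·R(2,0) = 3·1.602633 + 1.446428 = 6.254327
R(2,0) = 1.563582

1.5636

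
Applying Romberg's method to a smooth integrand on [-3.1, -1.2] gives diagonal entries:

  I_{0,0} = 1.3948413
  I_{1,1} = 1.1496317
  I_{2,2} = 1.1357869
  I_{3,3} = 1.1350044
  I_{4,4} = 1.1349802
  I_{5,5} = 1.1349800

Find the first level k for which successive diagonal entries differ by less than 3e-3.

k = 3

|I_{1,1} − I_{0,0}| = 0.2452096 ≥ 3e-3
|I_{2,2} − I_{1,1}| = 0.0138448 ≥ 3e-3
|I_{3,3} − I_{2,2}| = 0.0007825 < 3e-3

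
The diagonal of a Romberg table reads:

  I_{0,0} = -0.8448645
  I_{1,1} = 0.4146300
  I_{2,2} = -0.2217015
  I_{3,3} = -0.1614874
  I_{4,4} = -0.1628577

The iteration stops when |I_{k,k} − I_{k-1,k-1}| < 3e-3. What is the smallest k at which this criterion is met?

k = 4

|I_{1,1} − I_{0,0}| = 1.2594945 ≥ 3e-3
|I_{2,2} − I_{1,1}| = 0.6363315 ≥ 3e-3
|I_{3,3} − I_{2,2}| = 0.0602141 ≥ 3e-3
|I_{4,4} − I_{3,3}| = 0.0013703 < 3e-3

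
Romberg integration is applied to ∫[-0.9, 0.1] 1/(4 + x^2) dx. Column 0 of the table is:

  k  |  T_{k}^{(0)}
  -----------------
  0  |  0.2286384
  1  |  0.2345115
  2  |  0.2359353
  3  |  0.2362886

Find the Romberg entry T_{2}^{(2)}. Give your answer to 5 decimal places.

0.23641

Richardson extrapolation on the trapezoidal column (denominator 4−1=3):
T_{1}^{(1)} = 0.2345115 + (0.2345115 − 0.2286384)/3 = 0.2364692
T_{2}^{(1)} = (4·0.2359353 − 0.2345115) / 3 = 0.2364099
T_{2}^{(2)} = (16·0.2364099 − 0.2364692) / 15 = 0.2364059
(Column j=1 coincides with Simpson's rule on the same nodes.)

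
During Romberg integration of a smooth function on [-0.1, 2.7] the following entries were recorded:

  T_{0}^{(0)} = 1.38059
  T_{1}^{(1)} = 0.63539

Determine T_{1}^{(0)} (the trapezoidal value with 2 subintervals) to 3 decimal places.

From T_{1}^{(1)} = (4·T_{1}^{(0)} − T_{0}^{(0)})/3, solve for T_{1}^{(0)}:
4·T_{1}^{(0)} = 3·0.63539 + 1.38059 = 3.28676
T_{1}^{(0)} = 0.82169

0.822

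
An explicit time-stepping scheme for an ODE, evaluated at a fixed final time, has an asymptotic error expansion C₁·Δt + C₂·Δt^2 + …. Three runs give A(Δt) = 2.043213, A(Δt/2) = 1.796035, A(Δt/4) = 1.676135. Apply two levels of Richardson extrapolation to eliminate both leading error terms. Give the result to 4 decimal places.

1.5587

First eliminate the Δt term (factor 2^1 = 2):
  B₁ = (2·1.796035 − 2.043213)/1 = 1.548857
  B₂ = (2·1.676135 − 1.796035)/1 = 1.556235
Then eliminate the Δt^2 term (factor 2^2 = 4):
  (4·1.556235 − 1.548857)/3 = 1.558694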